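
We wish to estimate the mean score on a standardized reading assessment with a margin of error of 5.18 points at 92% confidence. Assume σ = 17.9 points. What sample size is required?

37

For a mean, the margin of error is E = z·σ/√n, so n = (zσ/E)².
At 92% confidence, z = 1.751.
n = (1.751 × 17.9 / 5.18)² = 36.61
Round up: n = 37.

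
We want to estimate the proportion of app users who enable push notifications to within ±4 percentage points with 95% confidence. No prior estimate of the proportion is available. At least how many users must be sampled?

For a proportion with margin E = 0.04 at 95% confidence, z = 1.960.
With no prior estimate, use p = 0.5, which maximizes p(1−p) at 0.25.
n = 0.25 × (z/E)² = 0.25 × (1.960/0.04)² = 600.25
Round up: n = 601.

601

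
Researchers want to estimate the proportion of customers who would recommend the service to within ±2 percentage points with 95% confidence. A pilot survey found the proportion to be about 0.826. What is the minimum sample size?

For a proportion with margin E = 0.02 at 95% confidence, z = 1.960.
n = p̂(1−p̂)(z/E)² = 0.826 × 0.174 × (1.960/0.02)² = 1380.33
Round up: n = 1381.

1381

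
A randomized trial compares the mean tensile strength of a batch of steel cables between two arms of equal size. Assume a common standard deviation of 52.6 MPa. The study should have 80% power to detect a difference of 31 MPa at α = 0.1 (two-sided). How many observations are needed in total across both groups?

For two equal groups, n per group = 2·((z_{α/2} + z_β)·σ/δ)².
z_{α/2} = 1.645; z_β = 0.842 (power 80%).
n = 2 × (2.487 × 52.6 / 31)² = 2 × 17.81 = 35.62
Round up: n = 36 per group.
Total across both groups: 2 × 36 = 72.

72 total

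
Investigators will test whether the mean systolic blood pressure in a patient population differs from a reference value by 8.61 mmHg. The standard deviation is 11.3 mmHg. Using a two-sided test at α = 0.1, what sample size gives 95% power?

For a one-sample z-test, n = ((z_{α/2} + z_β)·σ/δ)².
z_{α/2} = 1.645 (two-sided α = 0.1); z_β = 1.645 (power 95% → β = 0.05).
n = (3.290 × 11.3 / 8.61)² = 18.64
Round up: n = 19.

19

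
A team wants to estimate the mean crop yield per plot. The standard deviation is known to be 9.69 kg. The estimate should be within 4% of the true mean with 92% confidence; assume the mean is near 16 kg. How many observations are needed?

For a mean, the margin of error is E = z·σ/√n, so n = (zσ/E)².
At 92% confidence, z = 1.751.
E = 4% of 16 = 0.64 kg.
n = (1.751 × 9.69 / 0.64)² = 702.85
Round up: n = 703.

n = 703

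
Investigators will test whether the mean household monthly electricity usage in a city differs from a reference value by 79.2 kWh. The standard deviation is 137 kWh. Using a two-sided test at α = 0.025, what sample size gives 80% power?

29

For a one-sample z-test, n = ((z_{α/2} + z_β)·σ/δ)².
z_{α/2} = 2.241 (two-sided α = 0.025); z_β = 0.842 (power 80% → β = 0.2).
n = (3.083 × 137 / 79.2)² = 28.44
Round up: n = 29.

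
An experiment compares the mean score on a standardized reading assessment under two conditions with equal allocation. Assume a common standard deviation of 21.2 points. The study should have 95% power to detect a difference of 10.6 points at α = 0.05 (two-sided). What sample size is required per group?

For two equal groups, n per group = 2·((z_{α/2} + z_β)·σ/δ)².
z_{α/2} = 1.960; z_β = 1.645 (power 95%).
n = 2 × (3.605 × 21.2 / 10.6)² = 2 × 51.98 = 103.96
Round up: n = 104 per group.

104 per group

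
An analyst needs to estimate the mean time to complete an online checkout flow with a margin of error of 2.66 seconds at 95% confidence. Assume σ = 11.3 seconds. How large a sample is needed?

For a mean, the margin of error is E = z·σ/√n, so n = (zσ/E)².
At 95% confidence, z = 1.960.
n = (1.960 × 11.3 / 2.66)² = 69.33
Round up: n = 70.

n = 70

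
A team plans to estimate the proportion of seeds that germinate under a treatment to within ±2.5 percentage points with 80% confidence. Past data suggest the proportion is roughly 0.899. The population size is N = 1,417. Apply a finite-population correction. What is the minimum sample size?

For a proportion with margin E = 0.025 at 80% confidence, z = 1.282.
n = p̂(1−p̂)(z/E)² = 0.899 × 0.101 × (1.282/0.025)² = 238.77 — call this n₀.
Finite-population correction with N = 1,417: n = n₀ / (1 + (n₀−1)/N) = 238.77 / 1.168 = 204.43
Round up: n = 205.

n = 205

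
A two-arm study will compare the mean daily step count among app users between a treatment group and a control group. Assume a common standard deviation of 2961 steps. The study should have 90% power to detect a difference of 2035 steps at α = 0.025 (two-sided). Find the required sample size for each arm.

For two equal groups, n per group = 2·((z_{α/2} + z_β)·σ/δ)².
z_{α/2} = 2.241; z_β = 1.282 (power 90%).
n = 2 × (3.523 × 2961 / 2035)² = 2 × 26.28 = 52.56
Round up: n = 53 per group.

53 per group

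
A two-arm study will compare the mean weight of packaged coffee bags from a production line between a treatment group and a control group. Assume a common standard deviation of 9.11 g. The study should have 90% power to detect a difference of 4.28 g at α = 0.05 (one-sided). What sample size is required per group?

For two equal groups, n per group = 2·((z_α + z_β)·σ/δ)².
z_α = 1.645; z_β = 1.282 (power 90%).
n = 2 × (2.927 × 9.11 / 4.28)² = 2 × 38.81 = 77.62
Round up: n = 78 per group.

78 per group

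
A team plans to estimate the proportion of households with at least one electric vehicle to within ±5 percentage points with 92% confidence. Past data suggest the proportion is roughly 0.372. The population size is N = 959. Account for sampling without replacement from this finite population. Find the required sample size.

n = 221

For a proportion with margin E = 0.05 at 92% confidence, z = 1.751.
n = p̂(1−p̂)(z/E)² = 0.372 × 0.628 × (1.751/0.05)² = 286.51 — call this n₀.
Finite-population correction with N = 959: n = n₀ / (1 + (n₀−1)/N) = 286.51 / 1.298 = 220.73
Round up: n = 221.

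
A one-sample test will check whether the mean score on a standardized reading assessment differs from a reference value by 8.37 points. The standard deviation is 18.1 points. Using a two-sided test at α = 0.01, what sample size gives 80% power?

For a one-sample z-test, n = ((z_{α/2} + z_β)·σ/δ)².
z_{α/2} = 2.576 (two-sided α = 0.01); z_β = 0.842 (power 80% → β = 0.2).
n = (3.418 × 18.1 / 8.37)² = 54.63
Round up: n = 55.

55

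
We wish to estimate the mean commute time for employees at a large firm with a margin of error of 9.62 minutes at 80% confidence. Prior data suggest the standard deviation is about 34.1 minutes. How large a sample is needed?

For a mean, the margin of error is E = z·σ/√n, so n = (zσ/E)².
At 80% confidence, z = 1.282.
n = (1.282 × 34.1 / 9.62)² = 20.65
Round up: n = 21.

21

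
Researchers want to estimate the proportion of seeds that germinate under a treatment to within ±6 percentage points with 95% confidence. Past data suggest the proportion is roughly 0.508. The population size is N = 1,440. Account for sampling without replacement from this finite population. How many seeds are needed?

For a proportion with margin E = 0.06 at 95% confidence, z = 1.960.
n = p̂(1−p̂)(z/E)² = 0.508 × 0.492 × (1.960/0.06)² = 266.71 — call this n₀.
Finite-population correction with N = 1,440: n = n₀ / (1 + (n₀−1)/N) = 266.71 / 1.185 = 225.07
Round up: n = 226.

226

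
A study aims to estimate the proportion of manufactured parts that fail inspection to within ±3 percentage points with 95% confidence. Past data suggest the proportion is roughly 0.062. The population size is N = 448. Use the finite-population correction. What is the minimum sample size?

For a proportion with margin E = 0.03 at 95% confidence, z = 1.960.
n = p̂(1−p̂)(z/E)² = 0.062 × 0.938 × (1.960/0.03)² = 248.24 — call this n₀.
Finite-population correction with N = 448: n = n₀ / (1 + (n₀−1)/N) = 248.24 / 1.552 = 159.95
Round up: n = 160.

160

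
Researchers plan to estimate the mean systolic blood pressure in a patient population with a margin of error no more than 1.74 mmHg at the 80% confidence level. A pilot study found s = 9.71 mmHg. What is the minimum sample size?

52

For a mean, the margin of error is E = z·σ/√n, so n = (zσ/E)².
At 80% confidence, z = 1.282.
n = (1.282 × 9.71 / 1.74)² = 51.18
Round up: n = 52.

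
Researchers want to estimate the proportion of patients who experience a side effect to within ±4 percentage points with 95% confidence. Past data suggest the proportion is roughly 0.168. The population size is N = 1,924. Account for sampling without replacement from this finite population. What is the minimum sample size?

n = 286

For a proportion with margin E = 0.04 at 95% confidence, z = 1.960.
n = p̂(1−p̂)(z/E)² = 0.168 × 0.832 × (1.960/0.04)² = 335.60 — call this n₀.
Finite-population correction with N = 1,924: n = n₀ / (1 + (n₀−1)/N) = 335.60 / 1.174 = 285.86
Round up: n = 286.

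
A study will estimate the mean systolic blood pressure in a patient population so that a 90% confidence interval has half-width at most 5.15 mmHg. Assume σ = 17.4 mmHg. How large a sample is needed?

n = 31

For a mean, the margin of error is E = z·σ/√n, so n = (zσ/E)².
At 90% confidence, z = 1.645.
n = (1.645 × 17.4 / 5.15)² = 30.89
Round up: n = 31.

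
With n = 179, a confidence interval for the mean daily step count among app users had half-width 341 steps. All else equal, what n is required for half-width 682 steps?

Margin of error scales as 1/√n, so n₂ = n₁·(E₁/E₂)².
n₂ = 179 × (341/682)² = 179 × 0.25 = 44.75
Round up: n₂ = 45.

n = 45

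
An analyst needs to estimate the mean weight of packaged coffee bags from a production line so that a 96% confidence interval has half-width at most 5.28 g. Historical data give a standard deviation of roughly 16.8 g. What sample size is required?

43

For a mean, the margin of error is E = z·σ/√n, so n = (zσ/E)².
At 96% confidence, z = 2.054.
n = (2.054 × 16.8 / 5.28)² = 42.71
Round up: n = 43.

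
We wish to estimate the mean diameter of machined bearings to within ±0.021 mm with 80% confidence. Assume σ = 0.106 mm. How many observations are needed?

42

For a mean, the margin of error is E = z·σ/√n, so n = (zσ/E)².
At 80% confidence, z = 1.282.
n = (1.282 × 0.106 / 0.021)² = 41.87
Round up: n = 42.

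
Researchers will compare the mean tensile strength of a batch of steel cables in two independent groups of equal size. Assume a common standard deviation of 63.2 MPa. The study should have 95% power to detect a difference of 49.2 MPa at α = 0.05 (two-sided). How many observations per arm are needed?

For two equal groups, n per group = 2·((z_{α/2} + z_β)·σ/δ)².
z_{α/2} = 1.960; z_β = 1.645 (power 95%).
n = 2 × (3.605 × 63.2 / 49.2)² = 2 × 21.44 = 42.88
Round up: n = 43 per group.

43 per group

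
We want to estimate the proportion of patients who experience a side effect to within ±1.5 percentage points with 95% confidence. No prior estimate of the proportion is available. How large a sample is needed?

n = 4269

For a proportion with margin E = 0.015 at 95% confidence, z = 1.960.
With no prior estimate, use p = 0.5, which maximizes p(1−p) at 0.25.
n = 0.25 × (z/E)² = 0.25 × (1.960/0.015)² = 4268.44
Round up: n = 4269.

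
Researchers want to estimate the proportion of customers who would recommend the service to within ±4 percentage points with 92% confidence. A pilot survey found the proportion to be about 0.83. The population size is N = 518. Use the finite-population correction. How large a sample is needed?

For a proportion with margin E = 0.04 at 92% confidence, z = 1.751.
n = p̂(1−p̂)(z/E)² = 0.83 × 0.17 × (1.751/0.04)² = 270.38 — call this n₀.
Finite-population correction with N = 518: n = n₀ / (1 + (n₀−1)/N) = 270.38 / 1.52 = 177.88
Round up: n = 178.

178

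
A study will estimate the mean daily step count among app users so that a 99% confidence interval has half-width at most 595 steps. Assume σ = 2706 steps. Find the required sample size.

For a mean, the margin of error is E = z·σ/√n, so n = (zσ/E)².
At 99% confidence, z = 2.576.
n = (2.576 × 2706 / 595)² = 137.25
Round up: n = 138.

n = 138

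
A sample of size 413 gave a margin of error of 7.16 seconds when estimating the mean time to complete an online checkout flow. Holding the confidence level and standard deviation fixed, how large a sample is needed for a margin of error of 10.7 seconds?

Margin of error scales as 1/√n, so n₂ = n₁·(E₁/E₂)².
n₂ = 413 × (7.16/10.7)² = 413 × 0.4478 = 184.94
Round up: n₂ = 185.

185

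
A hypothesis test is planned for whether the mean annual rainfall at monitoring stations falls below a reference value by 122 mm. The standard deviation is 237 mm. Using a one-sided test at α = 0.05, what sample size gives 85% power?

For a one-sample z-test, n = ((z_α + z_β)·σ/δ)².
z_α = 1.645 (one-sided α = 0.05); z_β = 1.036 (power 85% → β = 0.15).
n = (2.681 × 237 / 122)² = 27.13
Round up: n = 28.

28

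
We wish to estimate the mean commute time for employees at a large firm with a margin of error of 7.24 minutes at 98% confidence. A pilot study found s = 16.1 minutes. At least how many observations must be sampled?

For a mean, the margin of error is E = z·σ/√n, so n = (zσ/E)².
At 98% confidence, z = 2.326.
n = (2.326 × 16.1 / 7.24)² = 26.75
Round up: n = 27.

27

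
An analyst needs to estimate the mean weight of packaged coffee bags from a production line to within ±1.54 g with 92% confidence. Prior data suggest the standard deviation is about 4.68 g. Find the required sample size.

29

For a mean, the margin of error is E = z·σ/√n, so n = (zσ/E)².
At 92% confidence, z = 1.751.
n = (1.751 × 4.68 / 1.54)² = 28.32
Round up: n = 29.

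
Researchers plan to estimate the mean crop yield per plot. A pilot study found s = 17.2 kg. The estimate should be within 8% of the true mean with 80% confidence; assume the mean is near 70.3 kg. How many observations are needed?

16

For a mean, the margin of error is E = z·σ/√n, so n = (zσ/E)².
At 80% confidence, z = 1.282.
E = 8% of 70.3 = 5.624 kg.
n = (1.282 × 17.2 / 5.624)² = 15.37
Round up: n = 16.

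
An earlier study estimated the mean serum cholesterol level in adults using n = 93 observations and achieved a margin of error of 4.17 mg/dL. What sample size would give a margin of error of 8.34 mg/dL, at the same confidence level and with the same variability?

Margin of error scales as 1/√n, so n₂ = n₁·(E₁/E₂)².
n₂ = 93 × (4.17/8.34)² = 93 × 0.25 = 23.25
Round up: n₂ = 24.

24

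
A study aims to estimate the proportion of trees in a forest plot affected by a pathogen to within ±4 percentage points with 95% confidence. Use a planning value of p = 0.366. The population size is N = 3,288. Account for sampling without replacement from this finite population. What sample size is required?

477

For a proportion with margin E = 0.04 at 95% confidence, z = 1.960.
n = p̂(1−p̂)(z/E)² = 0.366 × 0.634 × (1.960/0.04)² = 557.14 — call this n₀.
Finite-population correction with N = 3,288: n = n₀ / (1 + (n₀−1)/N) = 557.14 / 1.169 = 476.60
Round up: n = 477.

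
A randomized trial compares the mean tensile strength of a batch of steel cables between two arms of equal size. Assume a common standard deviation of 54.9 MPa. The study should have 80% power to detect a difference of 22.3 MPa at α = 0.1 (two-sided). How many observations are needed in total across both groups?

150 total

For two equal groups, n per group = 2·((z_{α/2} + z_β)·σ/δ)².
z_{α/2} = 1.645; z_β = 0.842 (power 80%).
n = 2 × (2.487 × 54.9 / 22.3)² = 2 × 37.49 = 74.98
Round up: n = 75 per group.
Total across both groups: 2 × 75 = 150.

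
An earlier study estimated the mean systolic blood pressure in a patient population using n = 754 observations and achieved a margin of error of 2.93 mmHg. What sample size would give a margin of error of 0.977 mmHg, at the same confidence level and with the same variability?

6782

Margin of error scales as 1/√n, so n₂ = n₁·(E₁/E₂)².
n₂ = 754 × (2.93/0.977)² = 754 × 8.994 = 6781.48
Round up: n₂ = 6782.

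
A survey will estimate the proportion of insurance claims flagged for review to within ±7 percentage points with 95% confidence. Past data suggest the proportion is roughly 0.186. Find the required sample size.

119

For a proportion with margin E = 0.07 at 95% confidence, z = 1.960.
n = p̂(1−p̂)(z/E)² = 0.186 × 0.814 × (1.960/0.07)² = 118.70
Round up: n = 119.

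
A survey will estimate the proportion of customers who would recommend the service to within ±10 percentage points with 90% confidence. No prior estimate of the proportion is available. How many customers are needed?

68

For a proportion with margin E = 0.1 at 90% confidence, z = 1.645.
With no prior estimate, use p = 0.5, which maximizes p(1−p) at 0.25.
n = 0.25 × (z/E)² = 0.25 × (1.645/0.1)² = 67.65
Round up: n = 68.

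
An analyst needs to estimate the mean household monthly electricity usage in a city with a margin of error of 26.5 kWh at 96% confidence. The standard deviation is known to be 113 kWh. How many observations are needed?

For a mean, the margin of error is E = z·σ/√n, so n = (zσ/E)².
At 96% confidence, z = 2.054.
n = (2.054 × 113 / 26.5)² = 76.71
Round up: n = 77.

77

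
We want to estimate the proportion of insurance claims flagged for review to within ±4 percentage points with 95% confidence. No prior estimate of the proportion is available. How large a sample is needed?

n = 601

For a proportion with margin E = 0.04 at 95% confidence, z = 1.960.
With no prior estimate, use p = 0.5, which maximizes p(1−p) at 0.25.
n = 0.25 × (z/E)² = 0.25 × (1.960/0.04)² = 600.25
Round up: n = 601.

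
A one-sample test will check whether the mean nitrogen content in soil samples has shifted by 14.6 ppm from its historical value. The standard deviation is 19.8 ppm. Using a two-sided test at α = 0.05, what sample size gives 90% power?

For a one-sample z-test, n = ((z_{α/2} + z_β)·σ/δ)².
z_{α/2} = 1.960 (two-sided α = 0.05); z_β = 1.282 (power 90% → β = 0.1).
n = (3.242 × 19.8 / 14.6)² = 19.33
Round up: n = 20.

20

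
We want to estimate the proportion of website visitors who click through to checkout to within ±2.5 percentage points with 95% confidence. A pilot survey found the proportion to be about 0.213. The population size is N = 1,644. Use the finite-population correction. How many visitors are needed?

For a proportion with margin E = 0.025 at 95% confidence, z = 1.960.
n = p̂(1−p̂)(z/E)² = 0.213 × 0.787 × (1.960/0.025)² = 1030.35 — call this n₀.
Finite-population correction with N = 1,644: n = n₀ / (1 + (n₀−1)/N) = 1030.35 / 1.626 = 633.67
Round up: n = 634.

634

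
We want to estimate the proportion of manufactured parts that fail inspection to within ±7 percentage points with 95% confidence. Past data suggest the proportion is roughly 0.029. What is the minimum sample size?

23

For a proportion with margin E = 0.07 at 95% confidence, z = 1.960.
n = p̂(1−p̂)(z/E)² = 0.029 × 0.971 × (1.960/0.07)² = 22.08
Round up: n = 23.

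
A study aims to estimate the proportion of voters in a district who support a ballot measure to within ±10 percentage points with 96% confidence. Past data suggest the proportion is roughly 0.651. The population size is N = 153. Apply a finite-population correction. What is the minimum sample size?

For a proportion with margin E = 0.1 at 96% confidence, z = 2.054.
n = p̂(1−p̂)(z/E)² = 0.651 × 0.349 × (2.054/0.1)² = 95.85 — call this n₀.
Finite-population correction with N = 153: n = n₀ / (1 + (n₀−1)/N) = 95.85 / 1.62 = 59.17
Round up: n = 60.

n = 60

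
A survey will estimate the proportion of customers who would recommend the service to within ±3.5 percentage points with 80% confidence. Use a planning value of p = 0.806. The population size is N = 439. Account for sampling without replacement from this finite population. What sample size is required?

For a proportion with margin E = 0.035 at 80% confidence, z = 1.282.
n = p̂(1−p̂)(z/E)² = 0.806 × 0.194 × (1.282/0.035)² = 209.79 — call this n₀.
Finite-population correction with N = 439: n = n₀ / (1 + (n₀−1)/N) = 209.79 / 1.476 = 142.13
Round up: n = 143.

143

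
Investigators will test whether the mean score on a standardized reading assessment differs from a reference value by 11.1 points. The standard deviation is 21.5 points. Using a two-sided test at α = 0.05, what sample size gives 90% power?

40

For a one-sample z-test, n = ((z_{α/2} + z_β)·σ/δ)².
z_{α/2} = 1.960 (two-sided α = 0.05); z_β = 1.282 (power 90% → β = 0.1).
n = (3.242 × 21.5 / 11.1)² = 39.43
Round up: n = 40.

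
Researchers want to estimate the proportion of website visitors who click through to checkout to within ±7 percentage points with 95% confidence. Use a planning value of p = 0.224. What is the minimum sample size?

For a proportion with margin E = 0.07 at 95% confidence, z = 1.960.
n = p̂(1−p̂)(z/E)² = 0.224 × 0.776 × (1.960/0.07)² = 136.28
Round up: n = 137.

137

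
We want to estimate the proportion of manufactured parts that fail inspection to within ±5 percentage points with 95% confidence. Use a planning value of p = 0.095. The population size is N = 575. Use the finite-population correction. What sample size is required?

108

For a proportion with margin E = 0.05 at 95% confidence, z = 1.960.
n = p̂(1−p̂)(z/E)² = 0.095 × 0.905 × (1.960/0.05)² = 132.11 — call this n₀.
Finite-population correction with N = 575: n = n₀ / (1 + (n₀−1)/N) = 132.11 / 1.228 = 107.58
Round up: n = 108.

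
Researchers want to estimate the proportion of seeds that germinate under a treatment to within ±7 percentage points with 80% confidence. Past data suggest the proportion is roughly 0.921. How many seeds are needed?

For a proportion with margin E = 0.07 at 80% confidence, z = 1.282.
n = p̂(1−p̂)(z/E)² = 0.921 × 0.079 × (1.282/0.07)² = 24.40
Round up: n = 25.

25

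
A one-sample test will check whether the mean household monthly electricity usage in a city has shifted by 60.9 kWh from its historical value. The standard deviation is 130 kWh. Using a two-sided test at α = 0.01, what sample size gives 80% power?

54

For a one-sample z-test, n = ((z_{α/2} + z_β)·σ/δ)².
z_{α/2} = 2.576 (two-sided α = 0.01); z_β = 0.842 (power 80% → β = 0.2).
n = (3.418 × 130 / 60.9)² = 53.23
Round up: n = 54.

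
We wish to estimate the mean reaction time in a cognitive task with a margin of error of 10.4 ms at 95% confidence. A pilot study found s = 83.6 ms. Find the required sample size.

For a mean, the margin of error is E = z·σ/√n, so n = (zσ/E)².
At 95% confidence, z = 1.960.
n = (1.960 × 83.6 / 10.4)² = 248.23
Round up: n = 249.

249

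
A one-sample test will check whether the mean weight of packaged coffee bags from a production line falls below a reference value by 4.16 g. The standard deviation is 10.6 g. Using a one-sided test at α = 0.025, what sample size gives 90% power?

69

For a one-sample z-test, n = ((z_α + z_β)·σ/δ)².
z_α = 1.960 (one-sided α = 0.025); z_β = 1.282 (power 90% → β = 0.1).
n = (3.242 × 10.6 / 4.16)² = 68.24
Round up: n = 69.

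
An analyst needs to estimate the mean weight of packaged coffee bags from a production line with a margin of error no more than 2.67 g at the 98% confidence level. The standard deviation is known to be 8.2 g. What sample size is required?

52

For a mean, the margin of error is E = z·σ/√n, so n = (zσ/E)².
At 98% confidence, z = 2.326.
n = (2.326 × 8.2 / 2.67)² = 51.03
Round up: n = 52.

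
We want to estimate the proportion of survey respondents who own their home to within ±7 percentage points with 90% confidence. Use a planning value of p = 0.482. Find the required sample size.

138

For a proportion with margin E = 0.07 at 90% confidence, z = 1.645.
n = p̂(1−p̂)(z/E)² = 0.482 × 0.518 × (1.645/0.07)² = 137.88
Round up: n = 138.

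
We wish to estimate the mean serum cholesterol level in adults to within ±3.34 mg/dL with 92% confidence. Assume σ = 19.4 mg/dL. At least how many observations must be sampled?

For a mean, the margin of error is E = z·σ/√n, so n = (zσ/E)².
At 92% confidence, z = 1.751.
n = (1.751 × 19.4 / 3.34)² = 103.44
Round up: n = 104.

104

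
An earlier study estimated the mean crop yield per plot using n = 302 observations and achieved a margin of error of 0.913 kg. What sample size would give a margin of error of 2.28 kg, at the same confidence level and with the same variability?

Margin of error scales as 1/√n, so n₂ = n₁·(E₁/E₂)².
n₂ = 302 × (0.913/2.28)² = 302 × 0.1604 = 48.44
Round up: n₂ = 49.

49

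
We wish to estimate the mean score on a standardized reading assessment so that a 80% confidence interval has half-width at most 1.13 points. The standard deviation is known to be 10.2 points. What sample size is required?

For a mean, the margin of error is E = z·σ/√n, so n = (zσ/E)².
At 80% confidence, z = 1.282.
n = (1.282 × 10.2 / 1.13)² = 133.91
Round up: n = 134.

134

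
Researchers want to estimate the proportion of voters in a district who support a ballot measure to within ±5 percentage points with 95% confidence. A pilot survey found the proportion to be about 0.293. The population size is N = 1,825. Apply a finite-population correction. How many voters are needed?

n = 272

For a proportion with margin E = 0.05 at 95% confidence, z = 1.960.
n = p̂(1−p̂)(z/E)² = 0.293 × 0.707 × (1.960/0.05)² = 318.32 — call this n₀.
Finite-population correction with N = 1,825: n = n₀ / (1 + (n₀−1)/N) = 318.32 / 1.174 = 271.14
Round up: n = 272.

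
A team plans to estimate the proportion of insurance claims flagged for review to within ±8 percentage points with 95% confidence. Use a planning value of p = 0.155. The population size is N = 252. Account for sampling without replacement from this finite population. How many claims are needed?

For a proportion with margin E = 0.08 at 95% confidence, z = 1.960.
n = p̂(1−p̂)(z/E)² = 0.155 × 0.845 × (1.960/0.08)² = 78.62 — call this n₀.
Finite-population correction with N = 252: n = n₀ / (1 + (n₀−1)/N) = 78.62 / 1.308 = 60.11
Round up: n = 61.

n = 61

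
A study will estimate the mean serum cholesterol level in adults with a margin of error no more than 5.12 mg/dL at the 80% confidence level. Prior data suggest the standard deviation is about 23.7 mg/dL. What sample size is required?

For a mean, the margin of error is E = z·σ/√n, so n = (zσ/E)².
At 80% confidence, z = 1.282.
n = (1.282 × 23.7 / 5.12)² = 35.22
Round up: n = 36.

36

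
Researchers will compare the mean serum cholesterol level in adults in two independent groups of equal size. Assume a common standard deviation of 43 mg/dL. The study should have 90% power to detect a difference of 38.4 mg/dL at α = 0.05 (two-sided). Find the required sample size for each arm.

27 per group

For two equal groups, n per group = 2·((z_{α/2} + z_β)·σ/δ)².
z_{α/2} = 1.960; z_β = 1.282 (power 90%).
n = 2 × (3.242 × 43 / 38.4)² = 2 × 13.18 = 26.36
Round up: n = 27 per group.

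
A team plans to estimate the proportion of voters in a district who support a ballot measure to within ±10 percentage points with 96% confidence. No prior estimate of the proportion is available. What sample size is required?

106

For a proportion with margin E = 0.1 at 96% confidence, z = 2.054.
With no prior estimate, use p = 0.5, which maximizes p(1−p) at 0.25.
n = 0.25 × (z/E)² = 0.25 × (2.054/0.1)² = 105.47
Round up: n = 106.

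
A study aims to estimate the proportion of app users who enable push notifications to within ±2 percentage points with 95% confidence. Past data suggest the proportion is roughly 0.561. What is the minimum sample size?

2366

For a proportion with margin E = 0.02 at 95% confidence, z = 1.960.
n = p̂(1−p̂)(z/E)² = 0.561 × 0.439 × (1.960/0.02)² = 2365.26
Round up: n = 2366.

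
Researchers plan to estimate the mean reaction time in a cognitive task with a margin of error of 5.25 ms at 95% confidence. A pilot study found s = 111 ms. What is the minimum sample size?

For a mean, the margin of error is E = z·σ/√n, so n = (zσ/E)².
At 95% confidence, z = 1.960.
n = (1.960 × 111 / 5.25)² = 1717.27
Round up: n = 1718.

n = 1718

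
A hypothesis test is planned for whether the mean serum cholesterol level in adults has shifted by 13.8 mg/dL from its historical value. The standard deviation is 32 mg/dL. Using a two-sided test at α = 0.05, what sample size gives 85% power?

49

For a one-sample z-test, n = ((z_{α/2} + z_β)·σ/δ)².
z_{α/2} = 1.960 (two-sided α = 0.05); z_β = 1.036 (power 85% → β = 0.15).
n = (2.996 × 32 / 13.8)² = 48.26
Round up: n = 49.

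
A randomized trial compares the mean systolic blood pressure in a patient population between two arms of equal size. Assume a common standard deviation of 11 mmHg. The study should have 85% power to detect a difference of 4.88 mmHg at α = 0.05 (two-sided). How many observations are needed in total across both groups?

For two equal groups, n per group = 2·((z_{α/2} + z_β)·σ/δ)².
z_{α/2} = 1.960; z_β = 1.036 (power 85%).
n = 2 × (2.996 × 11 / 4.88)² = 2 × 45.61 = 91.22
Round up: n = 92 per group.
Total across both groups: 2 × 92 = 184.

184 total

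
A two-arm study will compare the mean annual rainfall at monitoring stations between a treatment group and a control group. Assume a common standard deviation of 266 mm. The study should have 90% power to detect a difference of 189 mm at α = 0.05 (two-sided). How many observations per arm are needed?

For two equal groups, n per group = 2·((z_{α/2} + z_β)·σ/δ)².
z_{α/2} = 1.960; z_β = 1.282 (power 90%).
n = 2 × (3.242 × 266 / 189)² = 2 × 20.82 = 41.64
Round up: n = 42 per group.

42 per group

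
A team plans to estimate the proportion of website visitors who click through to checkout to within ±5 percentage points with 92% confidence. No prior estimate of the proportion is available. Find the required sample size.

For a proportion with margin E = 0.05 at 92% confidence, z = 1.751.
With no prior estimate, use p = 0.5, which maximizes p(1−p) at 0.25.
n = 0.25 × (z/E)² = 0.25 × (1.751/0.05)² = 306.60
Round up: n = 307.

307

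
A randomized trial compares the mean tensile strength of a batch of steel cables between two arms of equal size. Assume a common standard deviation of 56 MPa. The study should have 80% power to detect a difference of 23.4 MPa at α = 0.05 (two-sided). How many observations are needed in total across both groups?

180 total

For two equal groups, n per group = 2·((z_{α/2} + z_β)·σ/δ)².
z_{α/2} = 1.960; z_β = 0.842 (power 80%).
n = 2 × (2.802 × 56 / 23.4)² = 2 × 44.97 = 89.94
Round up: n = 90 per group.
Total across both groups: 2 × 90 = 180.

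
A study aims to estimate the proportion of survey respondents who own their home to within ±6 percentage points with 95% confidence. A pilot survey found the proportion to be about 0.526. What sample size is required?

For a proportion with margin E = 0.06 at 95% confidence, z = 1.960.
n = p̂(1−p̂)(z/E)² = 0.526 × 0.474 × (1.960/0.06)² = 266.06
Round up: n = 267.

267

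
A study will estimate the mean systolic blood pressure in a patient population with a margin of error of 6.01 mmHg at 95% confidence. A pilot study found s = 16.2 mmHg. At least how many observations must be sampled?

n = 28

For a mean, the margin of error is E = z·σ/√n, so n = (zσ/E)².
At 95% confidence, z = 1.960.
n = (1.960 × 16.2 / 6.01)² = 27.91
Round up: n = 28.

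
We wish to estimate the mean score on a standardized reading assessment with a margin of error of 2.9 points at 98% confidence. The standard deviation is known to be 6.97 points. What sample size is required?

For a mean, the margin of error is E = z·σ/√n, so n = (zσ/E)².
At 98% confidence, z = 2.326.
n = (2.326 × 6.97 / 2.9)² = 31.25
Round up: n = 32.

32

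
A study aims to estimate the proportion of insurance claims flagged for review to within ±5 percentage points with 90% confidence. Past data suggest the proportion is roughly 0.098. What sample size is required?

For a proportion with margin E = 0.05 at 90% confidence, z = 1.645.
n = p̂(1−p̂)(z/E)² = 0.098 × 0.902 × (1.645/0.05)² = 95.68
Round up: n = 96.

96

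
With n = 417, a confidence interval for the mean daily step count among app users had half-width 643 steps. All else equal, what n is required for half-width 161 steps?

Margin of error scales as 1/√n, so n₂ = n₁·(E₁/E₂)².
n₂ = 417 × (643/161)² = 417 × 15.95 = 6651.15
Round up: n₂ = 6652.

n = 6652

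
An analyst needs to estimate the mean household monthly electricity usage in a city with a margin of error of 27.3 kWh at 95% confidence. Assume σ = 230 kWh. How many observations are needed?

For a mean, the margin of error is E = z·σ/√n, so n = (zσ/E)².
At 95% confidence, z = 1.960.
n = (1.960 × 230 / 27.3)² = 272.67
Round up: n = 273.

n = 273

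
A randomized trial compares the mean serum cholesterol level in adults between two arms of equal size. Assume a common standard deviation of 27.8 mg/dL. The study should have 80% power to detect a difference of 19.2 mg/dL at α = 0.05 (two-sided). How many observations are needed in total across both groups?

66 total

For two equal groups, n per group = 2·((z_{α/2} + z_β)·σ/δ)².
z_{α/2} = 1.960; z_β = 0.842 (power 80%).
n = 2 × (2.802 × 27.8 / 19.2)² = 2 × 16.46 = 32.92
Round up: n = 33 per group.
Total across both groups: 2 × 33 = 66.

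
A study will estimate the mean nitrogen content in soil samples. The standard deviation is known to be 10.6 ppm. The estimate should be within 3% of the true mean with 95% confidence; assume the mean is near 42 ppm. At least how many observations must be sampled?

n = 272

For a mean, the margin of error is E = z·σ/√n, so n = (zσ/E)².
At 95% confidence, z = 1.960.
E = 3% of 42 = 1.26 ppm.
n = (1.960 × 10.6 / 1.26)² = 271.88
Round up: n = 272.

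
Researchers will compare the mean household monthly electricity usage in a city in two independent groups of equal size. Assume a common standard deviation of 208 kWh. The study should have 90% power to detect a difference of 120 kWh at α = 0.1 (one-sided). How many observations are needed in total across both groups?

80 total

For two equal groups, n per group = 2·((z_α + z_β)·σ/δ)².
z_α = 1.282; z_β = 1.282 (power 90%).
n = 2 × (2.564 × 208 / 120)² = 2 × 19.75 = 39.50
Round up: n = 40 per group.
Total across both groups: 2 × 40 = 80.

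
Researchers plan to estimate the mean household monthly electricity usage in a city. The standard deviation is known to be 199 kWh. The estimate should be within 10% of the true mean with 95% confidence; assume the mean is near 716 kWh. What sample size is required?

n = 30

For a mean, the margin of error is E = z·σ/√n, so n = (zσ/E)².
At 95% confidence, z = 1.960.
E = 10% of 716 = 71.6 kWh.
n = (1.960 × 199 / 71.6)² = 29.68
Round up: n = 30.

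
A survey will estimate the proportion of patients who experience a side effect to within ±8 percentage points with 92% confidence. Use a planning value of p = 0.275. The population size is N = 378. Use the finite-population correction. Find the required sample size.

n = 77

For a proportion with margin E = 0.08 at 92% confidence, z = 1.751.
n = p̂(1−p̂)(z/E)² = 0.275 × 0.725 × (1.751/0.08)² = 95.51 — call this n₀.
Finite-population correction with N = 378: n = n₀ / (1 + (n₀−1)/N) = 95.51 / 1.25 = 76.41
Round up: n = 77.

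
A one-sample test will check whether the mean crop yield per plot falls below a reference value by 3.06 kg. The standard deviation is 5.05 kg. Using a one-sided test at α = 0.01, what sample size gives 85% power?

31

For a one-sample z-test, n = ((z_α + z_β)·σ/δ)².
z_α = 2.326 (one-sided α = 0.01); z_β = 1.036 (power 85% → β = 0.15).
n = (3.362 × 5.05 / 3.06)² = 30.78
Round up: n = 31.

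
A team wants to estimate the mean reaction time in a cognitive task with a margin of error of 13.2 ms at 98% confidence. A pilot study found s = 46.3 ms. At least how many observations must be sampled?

For a mean, the margin of error is E = z·σ/√n, so n = (zσ/E)².
At 98% confidence, z = 2.326.
n = (2.326 × 46.3 / 13.2)² = 66.56
Round up: n = 67.

67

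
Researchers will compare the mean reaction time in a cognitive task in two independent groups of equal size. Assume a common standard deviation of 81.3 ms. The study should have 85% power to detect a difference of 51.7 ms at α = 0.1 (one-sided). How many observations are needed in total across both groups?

For two equal groups, n per group = 2·((z_α + z_β)·σ/δ)².
z_α = 1.282; z_β = 1.036 (power 85%).
n = 2 × (2.318 × 81.3 / 51.7)² = 2 × 13.29 = 26.58
Round up: n = 27 per group.
Total across both groups: 2 × 27 = 54.

54 total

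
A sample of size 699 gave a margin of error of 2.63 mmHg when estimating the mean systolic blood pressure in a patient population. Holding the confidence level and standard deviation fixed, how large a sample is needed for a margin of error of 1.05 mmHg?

4386

Margin of error scales as 1/√n, so n₂ = n₁·(E₁/E₂)².
n₂ = 699 × (2.63/1.05)² = 699 × 6.274 = 4385.53
Round up: n₂ = 4386.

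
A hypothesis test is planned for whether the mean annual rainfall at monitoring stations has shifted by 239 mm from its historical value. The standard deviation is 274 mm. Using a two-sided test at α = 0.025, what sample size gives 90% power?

For a one-sample z-test, n = ((z_{α/2} + z_β)·σ/δ)².
z_{α/2} = 2.241 (two-sided α = 0.025); z_β = 1.282 (power 90% → β = 0.1).
n = (3.523 × 274 / 239)² = 16.31
Round up: n = 17.

17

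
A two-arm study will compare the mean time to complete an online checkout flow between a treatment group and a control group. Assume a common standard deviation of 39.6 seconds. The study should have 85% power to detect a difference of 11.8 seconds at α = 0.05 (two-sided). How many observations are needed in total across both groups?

For two equal groups, n per group = 2·((z_{α/2} + z_β)·σ/δ)².
z_{α/2} = 1.960; z_β = 1.036 (power 85%).
n = 2 × (2.996 × 39.6 / 11.8)² = 2 × 101.09 = 202.18
Round up: n = 203 per group.
Total across both groups: 2 × 203 = 406.

406 total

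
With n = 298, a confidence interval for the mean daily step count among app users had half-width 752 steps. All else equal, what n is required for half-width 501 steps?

n = 672

Margin of error scales as 1/√n, so n₂ = n₁·(E₁/E₂)².
n₂ = 298 × (752/501)² = 298 × 2.253 = 671.39
Round up: n₂ = 672.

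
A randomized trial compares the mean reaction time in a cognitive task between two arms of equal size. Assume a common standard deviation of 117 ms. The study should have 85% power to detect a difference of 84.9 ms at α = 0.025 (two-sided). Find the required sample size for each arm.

For two equal groups, n per group = 2·((z_{α/2} + z_β)·σ/δ)².
z_{α/2} = 2.241; z_β = 1.036 (power 85%).
n = 2 × (3.277 × 117 / 84.9)² = 2 × 20.39 = 40.78
Round up: n = 41 per group.

41 per group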